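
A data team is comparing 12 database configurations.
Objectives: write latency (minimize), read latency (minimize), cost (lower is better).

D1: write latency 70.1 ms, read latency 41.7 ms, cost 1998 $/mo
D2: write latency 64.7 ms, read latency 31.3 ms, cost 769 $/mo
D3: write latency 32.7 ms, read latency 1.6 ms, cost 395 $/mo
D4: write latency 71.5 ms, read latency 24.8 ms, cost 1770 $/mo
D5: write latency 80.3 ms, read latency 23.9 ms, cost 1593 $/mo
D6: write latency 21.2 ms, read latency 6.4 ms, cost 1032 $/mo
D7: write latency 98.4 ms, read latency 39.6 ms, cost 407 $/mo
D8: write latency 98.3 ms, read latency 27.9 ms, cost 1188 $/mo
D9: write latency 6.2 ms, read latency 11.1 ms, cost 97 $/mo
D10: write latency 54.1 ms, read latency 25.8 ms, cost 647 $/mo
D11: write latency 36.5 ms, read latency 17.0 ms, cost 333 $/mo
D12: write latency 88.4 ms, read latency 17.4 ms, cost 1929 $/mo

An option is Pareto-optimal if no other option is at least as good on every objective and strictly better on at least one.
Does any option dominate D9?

D1: worse on write latency (70.1 vs 6.2).
D2: worse on write latency (64.7 vs 6.2).
D3: worse on write latency (32.7 vs 6.2).
D4: worse on write latency (71.5 vs 6.2).
D5: worse on write latency (80.3 vs 6.2).
D6: worse on write latency (21.2 vs 6.2).
D7: worse on write latency (98.4 vs 6.2).
D8: worse on write latency (98.3 vs 6.2).
D10: worse on write latency (54.1 vs 6.2).
D11: worse on write latency (36.5 vs 6.2).
D12: worse on write latency (88.4 vs 6.2).
No option is at least as good as D9 on every objective and strictly better on one.

No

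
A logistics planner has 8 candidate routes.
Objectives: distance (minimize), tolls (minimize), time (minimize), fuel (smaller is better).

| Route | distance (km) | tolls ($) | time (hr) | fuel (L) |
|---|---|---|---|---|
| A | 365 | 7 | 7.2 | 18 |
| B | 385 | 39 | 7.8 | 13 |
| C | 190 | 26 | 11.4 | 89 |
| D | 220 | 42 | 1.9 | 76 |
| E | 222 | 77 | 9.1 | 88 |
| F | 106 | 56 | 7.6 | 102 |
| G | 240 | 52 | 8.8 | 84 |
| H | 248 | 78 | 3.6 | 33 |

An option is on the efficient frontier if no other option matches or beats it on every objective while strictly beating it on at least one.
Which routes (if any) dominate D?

A: worse on distance (365 vs 220).
B: worse on distance (385 vs 220).
C: worse on time (11.4 vs 1.9).
E: worse on distance (222 vs 220).
F: worse on tolls (56 vs 42).
G: worse on distance (240 vs 220).
H: worse on distance (248 vs 220).
No option dominates D.

none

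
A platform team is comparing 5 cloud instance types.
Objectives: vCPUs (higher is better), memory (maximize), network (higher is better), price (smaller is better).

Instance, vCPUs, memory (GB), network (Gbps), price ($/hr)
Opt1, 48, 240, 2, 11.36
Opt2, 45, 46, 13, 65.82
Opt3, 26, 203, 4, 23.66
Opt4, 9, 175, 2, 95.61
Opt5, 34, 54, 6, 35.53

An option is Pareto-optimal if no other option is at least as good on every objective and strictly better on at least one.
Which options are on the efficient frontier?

Opt1, Opt2, Opt3, Opt5

Opt1: not dominated (best vCPUs).
Opt2: not dominated (best network).
Opt3: not dominated.
Opt4: dominated by Opt1 (vCPUs 48≥9, memory 240≥175, network 2≥2, price 11.36≤95.61).
Opt5: not dominated.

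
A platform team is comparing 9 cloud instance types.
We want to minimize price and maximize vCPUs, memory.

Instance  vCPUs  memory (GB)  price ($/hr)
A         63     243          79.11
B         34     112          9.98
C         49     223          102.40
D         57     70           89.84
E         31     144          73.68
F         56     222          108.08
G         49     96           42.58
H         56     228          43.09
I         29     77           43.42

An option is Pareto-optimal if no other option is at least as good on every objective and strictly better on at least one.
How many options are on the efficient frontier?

A: not dominated (best vCPUs).
B: not dominated (best price).
C: dominated by A (vCPUs 63≥49, memory 243≥223, price 79.11≤102.40).
D: dominated by A (vCPUs 63≥57, memory 243≥70, price 79.11≤89.84).
E: dominated by H (vCPUs 56≥31, memory 228≥144, price 43.09≤73.68).
F: dominated by A (vCPUs 63≥56, memory 243≥222, price 79.11≤108.08).
G: not dominated.
H: not dominated.
I: dominated by B (vCPUs 34≥29, memory 112≥77, price 9.98≤43.42).
Pareto-optimal: A, B, G, H → 4.

4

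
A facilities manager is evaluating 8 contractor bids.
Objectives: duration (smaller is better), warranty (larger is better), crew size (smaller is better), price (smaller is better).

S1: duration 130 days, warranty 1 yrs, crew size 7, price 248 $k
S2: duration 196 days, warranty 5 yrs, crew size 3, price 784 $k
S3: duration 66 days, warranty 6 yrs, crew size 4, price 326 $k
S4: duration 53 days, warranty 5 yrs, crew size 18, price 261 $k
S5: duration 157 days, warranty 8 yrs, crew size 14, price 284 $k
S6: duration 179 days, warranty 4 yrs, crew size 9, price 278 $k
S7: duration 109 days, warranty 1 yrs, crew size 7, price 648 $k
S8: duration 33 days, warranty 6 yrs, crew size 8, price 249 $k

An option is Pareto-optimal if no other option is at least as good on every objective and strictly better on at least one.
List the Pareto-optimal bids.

S1: not dominated (best price).
S2: not dominated (best crew size).
S3: not dominated.
S4: dominated by S8 (duration 33≤53, warranty 6≥5, crew size 8≤18, price 249≤261).
S5: not dominated (best warranty).
S6: dominated by S8 (duration 33≤179, warranty 6≥4, crew size 8≤9, price 249≤278).
S7: dominated by S3 (duration 66≤109, warranty 6≥1, crew size 4≤7, price 326≤648).
S8: not dominated (best duration).

S1, S2, S3, S5, S8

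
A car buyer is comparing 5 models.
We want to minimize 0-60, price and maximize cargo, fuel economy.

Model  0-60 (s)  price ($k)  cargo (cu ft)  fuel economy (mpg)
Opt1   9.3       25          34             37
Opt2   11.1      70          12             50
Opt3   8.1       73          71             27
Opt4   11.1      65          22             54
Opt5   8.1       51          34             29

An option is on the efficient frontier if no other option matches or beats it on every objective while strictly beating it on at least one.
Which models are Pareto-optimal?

Opt1, Opt3, Opt4, Opt5

Opt1: not dominated (best price).
Opt2: dominated by Opt4 (0-60 11.1≤11.1, price 65≤70, cargo 22≥12, fuel economy 54≥50).
Opt3: not dominated (best cargo).
Opt4: not dominated (best fuel economy).
Opt5: not dominated.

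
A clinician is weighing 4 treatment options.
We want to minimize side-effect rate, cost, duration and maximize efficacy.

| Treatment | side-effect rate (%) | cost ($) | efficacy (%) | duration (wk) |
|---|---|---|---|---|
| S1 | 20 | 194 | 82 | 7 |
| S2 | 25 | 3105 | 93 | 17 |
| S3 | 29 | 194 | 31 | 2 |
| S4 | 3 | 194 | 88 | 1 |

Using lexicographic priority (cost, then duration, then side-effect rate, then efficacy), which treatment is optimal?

First minimize cost: best is 194, kept {S1, S3, S4}.
Then minimize duration: best is 1, kept {S4}.

S4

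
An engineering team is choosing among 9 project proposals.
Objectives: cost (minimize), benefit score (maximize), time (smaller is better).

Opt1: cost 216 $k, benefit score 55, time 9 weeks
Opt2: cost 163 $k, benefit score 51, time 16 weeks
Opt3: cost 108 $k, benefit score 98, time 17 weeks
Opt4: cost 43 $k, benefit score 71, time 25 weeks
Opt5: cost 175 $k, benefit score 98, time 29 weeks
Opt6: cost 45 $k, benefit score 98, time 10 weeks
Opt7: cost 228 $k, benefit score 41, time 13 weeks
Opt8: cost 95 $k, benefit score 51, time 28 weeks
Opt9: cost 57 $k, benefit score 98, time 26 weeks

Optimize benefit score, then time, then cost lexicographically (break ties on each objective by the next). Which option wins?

First maximize benefit score: best is 98, kept {Opt3, Opt5, Opt6, Opt9}.
Then minimize time: best is 10, kept {Opt6}.

Opt6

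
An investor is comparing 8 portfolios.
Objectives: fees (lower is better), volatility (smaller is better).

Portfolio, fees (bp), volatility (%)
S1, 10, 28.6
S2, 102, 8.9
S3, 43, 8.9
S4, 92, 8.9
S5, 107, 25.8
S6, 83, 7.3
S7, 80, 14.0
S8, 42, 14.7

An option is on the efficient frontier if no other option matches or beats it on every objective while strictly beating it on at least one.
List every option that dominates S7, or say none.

S3

S3: fees 43≤80, volatility 8.9≤14.0 — dominates S7.
Others (S1, S2, S4, S5, S6, S8) are each worse than S7 on at least one objective.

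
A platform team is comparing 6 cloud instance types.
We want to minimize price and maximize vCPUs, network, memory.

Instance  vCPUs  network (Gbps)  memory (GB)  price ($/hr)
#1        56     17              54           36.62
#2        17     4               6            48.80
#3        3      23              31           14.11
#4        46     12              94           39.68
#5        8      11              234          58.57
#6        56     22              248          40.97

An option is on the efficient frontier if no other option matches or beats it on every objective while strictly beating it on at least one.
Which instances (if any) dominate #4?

#1: worse on memory (54 vs 94).
#2: worse on vCPUs (17 vs 46).
#3: worse on vCPUs (3 vs 46).
#5: worse on vCPUs (8 vs 46).
#6: worse on price (40.97 vs 39.68).
No option dominates #4.

none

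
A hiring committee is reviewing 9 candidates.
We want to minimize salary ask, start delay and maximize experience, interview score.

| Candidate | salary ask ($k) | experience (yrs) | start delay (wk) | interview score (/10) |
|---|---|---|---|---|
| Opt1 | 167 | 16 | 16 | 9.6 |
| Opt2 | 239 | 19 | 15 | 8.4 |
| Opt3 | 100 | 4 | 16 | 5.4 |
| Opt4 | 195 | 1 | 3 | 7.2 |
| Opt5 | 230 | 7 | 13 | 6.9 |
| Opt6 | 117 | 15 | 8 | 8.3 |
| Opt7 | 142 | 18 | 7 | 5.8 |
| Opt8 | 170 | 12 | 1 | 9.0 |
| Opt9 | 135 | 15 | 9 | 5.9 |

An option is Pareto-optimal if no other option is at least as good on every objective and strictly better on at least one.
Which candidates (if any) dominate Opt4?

Opt8

Opt8: salary ask 170≤195, experience 12≥1, start delay 1≤3, interview score 9.0≥7.2 — dominates Opt4.
Others (Opt1, Opt2, Opt3, Opt5, Opt6, Opt7, Opt9) are each worse than Opt4 on at least one objective.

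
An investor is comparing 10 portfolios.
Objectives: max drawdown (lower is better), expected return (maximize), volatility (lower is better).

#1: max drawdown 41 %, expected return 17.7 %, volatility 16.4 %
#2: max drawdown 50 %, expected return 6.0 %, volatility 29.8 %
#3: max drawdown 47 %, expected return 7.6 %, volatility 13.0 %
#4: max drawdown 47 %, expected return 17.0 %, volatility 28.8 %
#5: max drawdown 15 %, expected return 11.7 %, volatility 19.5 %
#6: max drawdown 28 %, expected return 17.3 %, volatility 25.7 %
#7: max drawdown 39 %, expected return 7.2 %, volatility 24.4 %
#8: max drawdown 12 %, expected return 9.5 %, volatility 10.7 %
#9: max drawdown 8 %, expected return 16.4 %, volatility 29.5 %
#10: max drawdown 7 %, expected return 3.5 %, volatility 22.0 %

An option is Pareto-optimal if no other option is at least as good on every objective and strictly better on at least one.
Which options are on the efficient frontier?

#1: not dominated (best expected return).
#2: dominated by #1 (max drawdown 41≤50, expected return 17.7≥6.0, volatility 16.4≤29.8).
#3: dominated by #8 (max drawdown 12≤47, expected return 9.5≥7.6, volatility 10.7≤13.0).
#4: dominated by #1 (max drawdown 41≤47, expected return 17.7≥17.0, volatility 16.4≤28.8).
#5: not dominated.
#6: not dominated.
#7: dominated by #5 (max drawdown 15≤39, expected return 11.7≥7.2, volatility 19.5≤24.4).
#8: not dominated (best volatility).
#9: not dominated.
#10: not dominated (best max drawdown).

#1, #5, #6, #8, #9, #10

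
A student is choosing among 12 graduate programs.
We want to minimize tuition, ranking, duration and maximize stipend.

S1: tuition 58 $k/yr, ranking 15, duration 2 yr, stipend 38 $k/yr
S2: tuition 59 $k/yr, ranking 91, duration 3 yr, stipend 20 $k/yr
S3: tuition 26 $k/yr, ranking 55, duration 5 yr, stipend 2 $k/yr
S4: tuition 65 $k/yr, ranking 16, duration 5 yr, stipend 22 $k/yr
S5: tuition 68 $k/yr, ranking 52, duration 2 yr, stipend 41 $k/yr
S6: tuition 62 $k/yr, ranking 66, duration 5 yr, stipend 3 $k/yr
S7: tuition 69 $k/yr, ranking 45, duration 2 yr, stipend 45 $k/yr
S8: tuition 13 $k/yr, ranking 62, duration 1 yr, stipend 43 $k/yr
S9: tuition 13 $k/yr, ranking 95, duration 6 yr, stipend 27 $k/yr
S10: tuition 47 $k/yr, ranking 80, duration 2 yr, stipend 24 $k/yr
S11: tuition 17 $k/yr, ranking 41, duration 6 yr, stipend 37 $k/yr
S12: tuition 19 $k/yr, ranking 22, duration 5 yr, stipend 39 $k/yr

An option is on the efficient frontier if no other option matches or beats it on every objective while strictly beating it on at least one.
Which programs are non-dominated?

S1, S5, S7, S8, S11, S12

S1: not dominated (best ranking).
S2: dominated by S1 (tuition 58≤59, ranking 15≤91, duration 2≤3, stipend 38≥20).
S3: dominated by S12 (tuition 19≤26, ranking 22≤55, duration 5≤5, stipend 39≥2).
S4: dominated by S1 (tuition 58≤65, ranking 15≤16, duration 2≤5, stipend 38≥22).
S5: not dominated.
S6: dominated by S1 (tuition 58≤62, ranking 15≤66, duration 2≤5, stipend 38≥3).
S7: not dominated (best stipend).
S8: not dominated (best duration).
S9: dominated by S8 (tuition 13≤13, ranking 62≤95, duration 1≤6, stipend 43≥27).
S10: dominated by S8 (tuition 13≤47, ranking 62≤80, duration 1≤2, stipend 43≥24).
S11: not dominated.
S12: not dominated.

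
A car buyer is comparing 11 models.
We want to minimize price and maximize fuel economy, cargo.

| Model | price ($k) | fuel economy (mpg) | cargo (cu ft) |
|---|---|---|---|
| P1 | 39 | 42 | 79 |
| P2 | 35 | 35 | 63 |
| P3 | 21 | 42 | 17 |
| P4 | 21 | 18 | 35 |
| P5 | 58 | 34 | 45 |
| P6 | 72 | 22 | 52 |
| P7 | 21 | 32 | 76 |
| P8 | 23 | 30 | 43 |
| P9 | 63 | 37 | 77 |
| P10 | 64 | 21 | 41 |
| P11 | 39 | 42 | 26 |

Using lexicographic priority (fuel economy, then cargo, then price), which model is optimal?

First maximize fuel economy: best is 42, kept {P1, P3, P11}.
Then maximize cargo: best is 79, kept {P1}.

P1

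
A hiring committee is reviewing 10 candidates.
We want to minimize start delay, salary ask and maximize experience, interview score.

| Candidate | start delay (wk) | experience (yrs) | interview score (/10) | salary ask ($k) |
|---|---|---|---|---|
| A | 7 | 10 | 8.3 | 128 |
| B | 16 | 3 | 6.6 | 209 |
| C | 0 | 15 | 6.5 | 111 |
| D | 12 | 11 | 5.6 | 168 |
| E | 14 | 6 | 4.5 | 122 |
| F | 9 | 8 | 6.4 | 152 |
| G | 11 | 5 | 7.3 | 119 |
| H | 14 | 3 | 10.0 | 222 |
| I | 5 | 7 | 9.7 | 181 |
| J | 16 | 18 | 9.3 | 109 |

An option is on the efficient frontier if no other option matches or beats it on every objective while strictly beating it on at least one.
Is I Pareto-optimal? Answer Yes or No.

A: worse on start delay (7 vs 5).
B: worse on start delay (16 vs 5).
C: worse on interview score (6.5 vs 9.7).
D: worse on start delay (12 vs 5).
E: worse on start delay (14 vs 5).
F: worse on start delay (9 vs 5).
G: worse on start delay (11 vs 5).
H: worse on start delay (14 vs 5).
J: worse on start delay (16 vs 5).
No option is at least as good as I on every objective and strictly better on one.

Yes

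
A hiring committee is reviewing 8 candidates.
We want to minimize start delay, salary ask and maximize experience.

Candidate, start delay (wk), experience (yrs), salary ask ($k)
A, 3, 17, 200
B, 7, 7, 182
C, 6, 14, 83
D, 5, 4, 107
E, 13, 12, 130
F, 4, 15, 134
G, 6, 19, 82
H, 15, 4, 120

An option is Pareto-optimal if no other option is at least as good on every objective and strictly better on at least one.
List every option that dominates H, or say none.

C, D, G

C: start delay 6≤15, experience 14≥4, salary ask 83≤120 — dominates H.
D: start delay 5≤15, experience 4≥4, salary ask 107≤120 — dominates H.
G: start delay 6≤15, experience 19≥4, salary ask 82≤120 — dominates H.
Others (A, B, E, F) are each worse than H on at least one objective.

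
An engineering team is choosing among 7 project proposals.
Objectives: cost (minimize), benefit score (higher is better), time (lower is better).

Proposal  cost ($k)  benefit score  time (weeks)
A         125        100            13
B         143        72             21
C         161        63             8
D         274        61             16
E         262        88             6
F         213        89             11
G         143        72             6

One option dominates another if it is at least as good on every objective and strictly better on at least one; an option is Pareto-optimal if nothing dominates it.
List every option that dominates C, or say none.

G

G: cost 143≤161, benefit score 72≥63, time 6≤8 — dominates C.
Others (A, B, D, E, F) are each worse than C on at least one objective.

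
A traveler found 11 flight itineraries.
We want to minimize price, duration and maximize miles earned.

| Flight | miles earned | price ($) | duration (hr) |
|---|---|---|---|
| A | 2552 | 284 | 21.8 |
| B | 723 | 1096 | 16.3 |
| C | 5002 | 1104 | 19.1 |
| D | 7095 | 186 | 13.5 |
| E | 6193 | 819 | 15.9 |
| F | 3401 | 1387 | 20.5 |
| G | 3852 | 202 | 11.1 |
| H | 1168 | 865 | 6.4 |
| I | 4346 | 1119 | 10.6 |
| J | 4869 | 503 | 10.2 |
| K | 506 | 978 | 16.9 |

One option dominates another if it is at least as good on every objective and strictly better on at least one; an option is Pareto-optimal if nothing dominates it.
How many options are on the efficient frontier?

A: dominated by D (miles earned 7095≥2552, price 186≤284, duration 13.5≤21.8).
B: dominated by D (miles earned 7095≥723, price 186≤1096, duration 13.5≤16.3).
C: dominated by D (miles earned 7095≥5002, price 186≤1104, duration 13.5≤19.1).
D: not dominated (best miles earned).
E: dominated by D (miles earned 7095≥6193, price 186≤819, duration 13.5≤15.9).
F: dominated by C (miles earned 5002≥3401, price 1104≤1387, duration 19.1≤20.5).
G: not dominated.
H: not dominated (best duration).
I: dominated by J (miles earned 4869≥4346, price 503≤1119, duration 10.2≤10.6).
J: not dominated.
K: dominated by D (miles earned 7095≥506, price 186≤978, duration 13.5≤16.9).
Pareto-optimal: D, G, H, J → 4.

4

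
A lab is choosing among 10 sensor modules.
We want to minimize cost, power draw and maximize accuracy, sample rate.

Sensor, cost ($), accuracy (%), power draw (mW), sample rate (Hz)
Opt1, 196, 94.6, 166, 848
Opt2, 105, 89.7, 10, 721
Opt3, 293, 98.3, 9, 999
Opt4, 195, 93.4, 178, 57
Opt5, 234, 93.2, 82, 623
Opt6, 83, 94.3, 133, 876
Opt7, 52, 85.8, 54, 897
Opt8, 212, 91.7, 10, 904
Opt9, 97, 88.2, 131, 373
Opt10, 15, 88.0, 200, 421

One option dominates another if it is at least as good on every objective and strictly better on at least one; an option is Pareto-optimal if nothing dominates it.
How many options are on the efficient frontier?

Opt1: not dominated.
Opt2: not dominated.
Opt3: not dominated (best accuracy).
Opt4: dominated by Opt6 (cost 83≤195, accuracy 94.3≥93.4, power draw 133≤178, sample rate 876≥57).
Opt5: not dominated.
Opt6: not dominated.
Opt7: not dominated.
Opt8: not dominated.
Opt9: not dominated.
Opt10: not dominated (best cost).
Pareto-optimal: Opt1, Opt2, Opt3, Opt5, Opt6, Opt7, Opt8, Opt9, Opt10 → 9.

9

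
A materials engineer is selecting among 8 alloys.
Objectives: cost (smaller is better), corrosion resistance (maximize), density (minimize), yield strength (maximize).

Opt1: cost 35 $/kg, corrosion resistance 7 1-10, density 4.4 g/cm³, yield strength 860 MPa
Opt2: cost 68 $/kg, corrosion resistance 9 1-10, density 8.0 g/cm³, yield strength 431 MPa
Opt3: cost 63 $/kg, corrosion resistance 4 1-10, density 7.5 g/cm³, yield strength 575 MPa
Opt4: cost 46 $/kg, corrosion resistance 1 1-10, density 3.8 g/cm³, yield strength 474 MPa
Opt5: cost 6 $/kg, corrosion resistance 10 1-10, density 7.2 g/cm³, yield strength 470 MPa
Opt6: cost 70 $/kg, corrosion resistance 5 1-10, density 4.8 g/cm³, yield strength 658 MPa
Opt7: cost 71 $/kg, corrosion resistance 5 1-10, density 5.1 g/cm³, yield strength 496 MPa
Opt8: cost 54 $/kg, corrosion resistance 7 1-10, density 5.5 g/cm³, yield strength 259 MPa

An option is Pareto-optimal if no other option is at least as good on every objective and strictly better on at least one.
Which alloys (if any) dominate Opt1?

none

Opt2: worse on cost (68 vs 35).
Opt3: worse on cost (63 vs 35).
Opt4: worse on cost (46 vs 35).
Opt5: worse on density (7.2 vs 4.4).
Opt6: worse on cost (70 vs 35).
Opt7: worse on cost (71 vs 35).
Opt8: worse on cost (54 vs 35).
No option dominates Opt1.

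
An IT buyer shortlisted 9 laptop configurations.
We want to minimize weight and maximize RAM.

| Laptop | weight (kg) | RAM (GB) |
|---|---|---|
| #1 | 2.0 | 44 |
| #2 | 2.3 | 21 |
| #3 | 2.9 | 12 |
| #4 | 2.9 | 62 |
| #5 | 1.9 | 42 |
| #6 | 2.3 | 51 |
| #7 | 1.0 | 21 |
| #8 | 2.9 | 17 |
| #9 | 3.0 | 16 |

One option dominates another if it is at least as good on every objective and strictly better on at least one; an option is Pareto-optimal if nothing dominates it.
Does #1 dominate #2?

#1 vs #2: weight 2.0≤2.3, RAM 44≥21 — #1 is at least as good on every objective with at least one strict improvement.

Yes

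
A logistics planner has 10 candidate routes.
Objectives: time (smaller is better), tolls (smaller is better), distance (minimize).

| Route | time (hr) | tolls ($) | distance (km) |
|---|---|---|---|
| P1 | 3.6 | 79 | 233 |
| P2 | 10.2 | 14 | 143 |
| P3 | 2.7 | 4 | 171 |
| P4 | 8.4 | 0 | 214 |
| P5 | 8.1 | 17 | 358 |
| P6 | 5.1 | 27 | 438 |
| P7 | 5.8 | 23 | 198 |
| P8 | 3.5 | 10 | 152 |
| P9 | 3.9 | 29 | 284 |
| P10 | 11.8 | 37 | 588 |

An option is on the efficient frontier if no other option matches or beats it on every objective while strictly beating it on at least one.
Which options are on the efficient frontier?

P2, P3, P4, P8

P1: dominated by P3 (time 2.7≤3.6, tolls 4≤79, distance 171≤233).
P2: not dominated (best distance).
P3: not dominated (best time).
P4: not dominated (best tolls).
P5: dominated by P3 (time 2.7≤8.1, tolls 4≤17, distance 171≤358).
P6: dominated by P3 (time 2.7≤5.1, tolls 4≤27, distance 171≤438).
P7: dominated by P3 (time 2.7≤5.8, tolls 4≤23, distance 171≤198).
P8: not dominated.
P9: dominated by P3 (time 2.7≤3.9, tolls 4≤29, distance 171≤284).
P10: dominated by P2 (time 10.2≤11.8, tolls 14≤37, distance 143≤588).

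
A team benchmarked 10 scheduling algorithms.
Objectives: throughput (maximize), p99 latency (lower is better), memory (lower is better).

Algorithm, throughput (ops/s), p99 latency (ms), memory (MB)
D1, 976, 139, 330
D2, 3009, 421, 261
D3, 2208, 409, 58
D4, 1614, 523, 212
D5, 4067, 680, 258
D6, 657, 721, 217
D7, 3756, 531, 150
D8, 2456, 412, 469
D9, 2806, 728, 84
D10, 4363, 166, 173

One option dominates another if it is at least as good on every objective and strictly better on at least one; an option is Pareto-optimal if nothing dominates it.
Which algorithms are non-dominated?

D1: not dominated (best p99 latency).
D2: dominated by D10 (throughput 4363≥3009, p99 latency 166≤421, memory 173≤261).
D3: not dominated (best memory).
D4: dominated by D3 (throughput 2208≥1614, p99 latency 409≤523, memory 58≤212).
D5: dominated by D10 (throughput 4363≥4067, p99 latency 166≤680, memory 173≤258).
D6: dominated by D3 (throughput 2208≥657, p99 latency 409≤721, memory 58≤217).
D7: not dominated.
D8: dominated by D10 (throughput 4363≥2456, p99 latency 166≤412, memory 173≤469).
D9: not dominated.
D10: not dominated (best throughput).

D1, D3, D7, D9, D10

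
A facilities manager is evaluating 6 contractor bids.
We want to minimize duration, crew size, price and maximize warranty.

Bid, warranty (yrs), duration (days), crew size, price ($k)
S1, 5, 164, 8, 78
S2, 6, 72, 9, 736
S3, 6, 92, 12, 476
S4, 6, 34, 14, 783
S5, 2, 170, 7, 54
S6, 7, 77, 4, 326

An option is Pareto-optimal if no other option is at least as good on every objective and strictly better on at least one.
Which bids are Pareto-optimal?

S1: not dominated.
S2: not dominated.
S3: dominated by S6 (warranty 7≥6, duration 77≤92, crew size 4≤12, price 326≤476).
S4: not dominated (best duration).
S5: not dominated (best price).
S6: not dominated (best warranty).

S1, S2, S4, S5, S6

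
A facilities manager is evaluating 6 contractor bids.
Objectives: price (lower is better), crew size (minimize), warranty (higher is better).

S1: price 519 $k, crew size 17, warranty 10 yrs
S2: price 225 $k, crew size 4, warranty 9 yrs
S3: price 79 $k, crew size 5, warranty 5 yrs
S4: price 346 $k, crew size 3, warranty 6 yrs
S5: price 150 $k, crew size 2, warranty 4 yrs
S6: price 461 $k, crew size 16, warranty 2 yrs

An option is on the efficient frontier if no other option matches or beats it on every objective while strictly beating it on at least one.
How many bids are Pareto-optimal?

S1: not dominated (best warranty).
S2: not dominated.
S3: not dominated (best price).
S4: not dominated.
S5: not dominated (best crew size).
S6: dominated by S2 (price 225≤461, crew size 4≤16, warranty 9≥2).
Pareto-optimal: S1, S2, S3, S4, S5 → 5.

5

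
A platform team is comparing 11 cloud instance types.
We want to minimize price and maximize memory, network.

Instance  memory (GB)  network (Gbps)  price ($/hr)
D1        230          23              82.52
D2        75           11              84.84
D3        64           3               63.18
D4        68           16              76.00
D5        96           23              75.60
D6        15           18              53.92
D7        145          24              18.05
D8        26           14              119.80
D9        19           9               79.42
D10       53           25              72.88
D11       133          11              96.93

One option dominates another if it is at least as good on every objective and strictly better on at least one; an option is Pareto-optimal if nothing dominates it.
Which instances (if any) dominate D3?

D7

D7: memory 145≥64, network 24≥3, price 18.05≤63.18 — dominates D3.
Others (D1, D2, D4, D5, D6, D8, D9, D10, D11) are each worse than D3 on at least one objective.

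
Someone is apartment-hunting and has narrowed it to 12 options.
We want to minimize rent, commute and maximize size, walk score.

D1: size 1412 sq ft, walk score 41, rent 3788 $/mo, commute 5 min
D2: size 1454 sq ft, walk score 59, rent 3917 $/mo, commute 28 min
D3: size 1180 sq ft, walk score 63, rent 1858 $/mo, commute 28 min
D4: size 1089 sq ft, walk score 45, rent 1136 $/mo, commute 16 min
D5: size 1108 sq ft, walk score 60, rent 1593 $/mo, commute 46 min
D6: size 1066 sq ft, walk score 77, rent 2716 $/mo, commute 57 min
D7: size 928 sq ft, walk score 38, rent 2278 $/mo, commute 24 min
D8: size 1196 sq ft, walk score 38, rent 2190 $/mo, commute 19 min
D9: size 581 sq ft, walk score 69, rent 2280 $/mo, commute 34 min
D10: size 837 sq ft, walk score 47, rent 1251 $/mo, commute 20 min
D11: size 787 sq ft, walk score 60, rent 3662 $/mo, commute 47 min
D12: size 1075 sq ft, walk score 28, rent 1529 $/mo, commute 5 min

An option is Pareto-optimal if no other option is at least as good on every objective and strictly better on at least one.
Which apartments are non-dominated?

D1, D2, D3, D4, D5, D6, D8, D9, D10, D12

D1: not dominated.
D2: not dominated (best size).
D3: not dominated.
D4: not dominated (best rent).
D5: not dominated.
D6: not dominated (best walk score).
D7: dominated by D4 (size 1089≥928, walk score 45≥38, rent 1136≤2278, commute 16≤24).
D8: not dominated.
D9: not dominated.
D10: not dominated.
D11: dominated by D3 (size 1180≥787, walk score 63≥60, rent 1858≤3662, commute 28≤47).
D12: not dominated.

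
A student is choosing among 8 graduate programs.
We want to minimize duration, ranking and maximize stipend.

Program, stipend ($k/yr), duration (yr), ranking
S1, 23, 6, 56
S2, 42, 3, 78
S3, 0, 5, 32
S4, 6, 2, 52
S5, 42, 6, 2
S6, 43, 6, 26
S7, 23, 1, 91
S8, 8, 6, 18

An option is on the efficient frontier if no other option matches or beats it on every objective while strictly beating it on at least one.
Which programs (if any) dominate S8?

S5

S5: stipend 42≥8, duration 6≤6, ranking 2≤18 — dominates S8.
Others (S1, S2, S3, S4, S6, S7) are each worse than S8 on at least one objective.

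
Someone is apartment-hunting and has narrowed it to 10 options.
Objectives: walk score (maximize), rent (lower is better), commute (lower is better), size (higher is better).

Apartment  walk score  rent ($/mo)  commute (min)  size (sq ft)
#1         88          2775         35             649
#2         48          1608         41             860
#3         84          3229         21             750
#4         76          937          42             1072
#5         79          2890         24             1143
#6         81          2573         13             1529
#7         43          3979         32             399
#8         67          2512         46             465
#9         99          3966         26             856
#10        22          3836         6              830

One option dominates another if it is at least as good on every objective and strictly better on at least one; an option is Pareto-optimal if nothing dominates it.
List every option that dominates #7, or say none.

#3: walk score 84≥43, rent 3229≤3979, commute 21≤32, size 750≥399 — dominates #7.
#5: walk score 79≥43, rent 2890≤3979, commute 24≤32, size 1143≥399 — dominates #7.
#6: walk score 81≥43, rent 2573≤3979, commute 13≤32, size 1529≥399 — dominates #7.
#9: walk score 99≥43, rent 3966≤3979, commute 26≤32, size 856≥399 — dominates #7.
Others (#1, #2, #4, #8, #10) are each worse than #7 on at least one objective.

#3, #5, #6, #9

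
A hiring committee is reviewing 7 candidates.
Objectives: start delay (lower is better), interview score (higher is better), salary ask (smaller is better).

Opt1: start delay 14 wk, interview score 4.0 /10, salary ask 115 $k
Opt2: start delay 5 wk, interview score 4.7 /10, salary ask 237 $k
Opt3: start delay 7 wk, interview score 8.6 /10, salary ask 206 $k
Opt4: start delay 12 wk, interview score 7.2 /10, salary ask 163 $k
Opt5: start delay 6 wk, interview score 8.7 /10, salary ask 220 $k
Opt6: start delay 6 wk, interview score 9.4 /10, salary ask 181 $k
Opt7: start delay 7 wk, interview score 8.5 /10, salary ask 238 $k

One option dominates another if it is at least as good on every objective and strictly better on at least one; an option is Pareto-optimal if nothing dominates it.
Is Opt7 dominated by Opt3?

Yes

Opt3 vs Opt7: start delay 7≤7, interview score 8.6≥8.5, salary ask 206≤238 — Opt3 is at least as good on every objective with at least one strict improvement.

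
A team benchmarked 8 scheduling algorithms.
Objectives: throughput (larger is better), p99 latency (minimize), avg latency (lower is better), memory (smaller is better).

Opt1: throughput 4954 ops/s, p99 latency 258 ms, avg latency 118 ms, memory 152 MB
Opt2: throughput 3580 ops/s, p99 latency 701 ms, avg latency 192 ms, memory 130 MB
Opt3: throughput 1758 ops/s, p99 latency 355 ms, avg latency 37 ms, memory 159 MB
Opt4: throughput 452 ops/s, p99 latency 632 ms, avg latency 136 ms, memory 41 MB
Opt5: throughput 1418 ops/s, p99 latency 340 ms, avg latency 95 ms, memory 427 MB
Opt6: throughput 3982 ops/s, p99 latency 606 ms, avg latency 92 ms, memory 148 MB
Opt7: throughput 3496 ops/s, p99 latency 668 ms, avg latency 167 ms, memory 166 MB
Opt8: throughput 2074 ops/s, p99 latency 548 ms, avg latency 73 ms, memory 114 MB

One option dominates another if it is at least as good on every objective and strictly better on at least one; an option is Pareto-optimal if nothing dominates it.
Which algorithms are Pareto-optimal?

Opt1: not dominated (best throughput).
Opt2: not dominated.
Opt3: not dominated (best avg latency).
Opt4: not dominated (best memory).
Opt5: not dominated.
Opt6: not dominated.
Opt7: dominated by Opt1 (throughput 4954≥3496, p99 latency 258≤668, avg latency 118≤167, memory 152≤166).
Opt8: not dominated.

Opt1, Opt2, Opt3, Opt4, Opt5, Opt6, Opt8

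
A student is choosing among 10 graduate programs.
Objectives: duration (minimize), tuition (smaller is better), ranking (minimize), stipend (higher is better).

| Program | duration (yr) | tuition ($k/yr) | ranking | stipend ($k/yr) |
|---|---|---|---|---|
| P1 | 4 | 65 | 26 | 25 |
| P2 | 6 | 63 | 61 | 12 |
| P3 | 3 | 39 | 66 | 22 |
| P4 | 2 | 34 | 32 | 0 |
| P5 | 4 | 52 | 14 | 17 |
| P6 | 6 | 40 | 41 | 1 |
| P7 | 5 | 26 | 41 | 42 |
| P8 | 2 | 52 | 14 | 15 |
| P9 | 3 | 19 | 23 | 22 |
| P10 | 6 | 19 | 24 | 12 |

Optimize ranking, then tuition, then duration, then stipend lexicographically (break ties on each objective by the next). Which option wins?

P8

First minimize ranking: best is 14, kept {P5, P8}.
Then minimize tuition: best is 52, kept {P5, P8}.
Then minimize duration: best is 2, kept {P8}.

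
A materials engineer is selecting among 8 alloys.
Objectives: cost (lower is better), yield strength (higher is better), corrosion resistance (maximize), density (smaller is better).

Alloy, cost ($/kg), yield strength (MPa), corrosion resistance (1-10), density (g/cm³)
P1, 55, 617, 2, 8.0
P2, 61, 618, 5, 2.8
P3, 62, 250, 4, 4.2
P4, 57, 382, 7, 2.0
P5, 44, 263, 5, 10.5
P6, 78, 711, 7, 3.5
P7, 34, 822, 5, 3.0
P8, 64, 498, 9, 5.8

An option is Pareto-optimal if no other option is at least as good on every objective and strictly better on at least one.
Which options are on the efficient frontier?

P1: dominated by P7 (cost 34≤55, yield strength 822≥617, corrosion resistance 5≥2, density 3.0≤8.0).
P2: not dominated.
P3: dominated by P2 (cost 61≤62, yield strength 618≥250, corrosion resistance 5≥4, density 2.8≤4.2).
P4: not dominated (best density).
P5: dominated by P7 (cost 34≤44, yield strength 822≥263, corrosion resistance 5≥5, density 3.0≤10.5).
P6: not dominated.
P7: not dominated (best cost).
P8: not dominated (best corrosion resistance).

P2, P4, P6, P7, P8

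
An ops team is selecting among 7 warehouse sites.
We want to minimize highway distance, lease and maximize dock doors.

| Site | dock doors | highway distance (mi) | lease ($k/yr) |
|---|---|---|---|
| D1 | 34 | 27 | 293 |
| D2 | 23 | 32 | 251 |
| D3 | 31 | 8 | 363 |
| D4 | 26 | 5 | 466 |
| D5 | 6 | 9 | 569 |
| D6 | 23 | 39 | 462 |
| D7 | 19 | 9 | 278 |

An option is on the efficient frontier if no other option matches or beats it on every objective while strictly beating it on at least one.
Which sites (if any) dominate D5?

D3: dock doors 31≥6, highway distance 8≤9, lease 363≤569 — dominates D5.
D4: dock doors 26≥6, highway distance 5≤9, lease 466≤569 — dominates D5.
D7: dock doors 19≥6, highway distance 9≤9, lease 278≤569 — dominates D5.
Others (D1, D2, D6) are each worse than D5 on at least one objective.

D3, D4, D7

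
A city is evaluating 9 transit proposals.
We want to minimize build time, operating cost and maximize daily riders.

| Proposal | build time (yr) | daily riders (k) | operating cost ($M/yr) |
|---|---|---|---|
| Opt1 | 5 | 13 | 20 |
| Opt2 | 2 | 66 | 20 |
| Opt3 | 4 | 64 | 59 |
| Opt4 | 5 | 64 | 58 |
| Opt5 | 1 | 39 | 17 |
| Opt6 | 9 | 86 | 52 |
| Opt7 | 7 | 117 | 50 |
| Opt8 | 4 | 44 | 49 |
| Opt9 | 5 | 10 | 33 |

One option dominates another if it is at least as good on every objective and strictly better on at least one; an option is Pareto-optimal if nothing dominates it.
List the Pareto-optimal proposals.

Opt1: dominated by Opt2 (build time 2≤5, daily riders 66≥13, operating cost 20≤20).
Opt2: not dominated.
Opt3: dominated by Opt2 (build time 2≤4, daily riders 66≥64, operating cost 20≤59).
Opt4: dominated by Opt2 (build time 2≤5, daily riders 66≥64, operating cost 20≤58).
Opt5: not dominated (best build time).
Opt6: dominated by Opt7 (build time 7≤9, daily riders 117≥86, operating cost 50≤52).
Opt7: not dominated (best daily riders).
Opt8: dominated by Opt2 (build time 2≤4, daily riders 66≥44, operating cost 20≤49).
Opt9: dominated by Opt1 (build time 5≤5, daily riders 13≥10, operating cost 20≤33).

Opt2, Opt5, Opt7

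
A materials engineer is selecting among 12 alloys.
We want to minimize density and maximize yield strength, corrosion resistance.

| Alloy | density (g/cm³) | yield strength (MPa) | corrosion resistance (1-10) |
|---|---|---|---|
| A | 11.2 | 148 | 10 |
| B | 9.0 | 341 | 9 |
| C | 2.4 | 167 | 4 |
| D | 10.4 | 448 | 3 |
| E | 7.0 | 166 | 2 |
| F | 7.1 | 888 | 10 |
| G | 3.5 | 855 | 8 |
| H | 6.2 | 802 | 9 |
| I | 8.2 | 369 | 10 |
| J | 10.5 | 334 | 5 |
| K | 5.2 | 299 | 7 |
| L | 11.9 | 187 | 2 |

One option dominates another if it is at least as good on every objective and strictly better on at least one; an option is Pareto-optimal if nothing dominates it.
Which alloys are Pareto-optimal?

C, F, G, H

A: dominated by F (density 7.1≤11.2, yield strength 888≥148, corrosion resistance 10≥10).
B: dominated by F (density 7.1≤9.0, yield strength 888≥341, corrosion resistance 10≥9).
C: not dominated (best density).
D: dominated by F (density 7.1≤10.4, yield strength 888≥448, corrosion resistance 10≥3).
E: dominated by C (density 2.4≤7.0, yield strength 167≥166, corrosion resistance 4≥2).
F: not dominated (best yield strength).
G: not dominated.
H: not dominated.
I: dominated by F (density 7.1≤8.2, yield strength 888≥369, corrosion resistance 10≥10).
J: dominated by B (density 9.0≤10.5, yield strength 341≥334, corrosion resistance 9≥5).
K: dominated by G (density 3.5≤5.2, yield strength 855≥299, corrosion resistance 8≥7).
L: dominated by B (density 9.0≤11.9, yield strength 341≥187, corrosion resistance 9≥2).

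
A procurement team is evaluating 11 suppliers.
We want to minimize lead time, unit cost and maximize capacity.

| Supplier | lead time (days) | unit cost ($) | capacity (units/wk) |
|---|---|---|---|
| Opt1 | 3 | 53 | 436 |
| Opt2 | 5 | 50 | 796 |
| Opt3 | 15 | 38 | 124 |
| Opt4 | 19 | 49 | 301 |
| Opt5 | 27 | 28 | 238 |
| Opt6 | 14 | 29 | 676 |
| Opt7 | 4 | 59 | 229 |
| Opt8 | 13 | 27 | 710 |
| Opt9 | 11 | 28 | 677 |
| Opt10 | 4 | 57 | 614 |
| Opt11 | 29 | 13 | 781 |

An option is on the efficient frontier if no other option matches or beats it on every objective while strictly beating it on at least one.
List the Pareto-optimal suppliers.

Opt1, Opt2, Opt8, Opt9, Opt10, Opt11

Opt1: not dominated (best lead time).
Opt2: not dominated (best capacity).
Opt3: dominated by Opt6 (lead time 14≤15, unit cost 29≤38, capacity 676≥124).
Opt4: dominated by Opt6 (lead time 14≤19, unit cost 29≤49, capacity 676≥301).
Opt5: dominated by Opt8 (lead time 13≤27, unit cost 27≤28, capacity 710≥238).
Opt6: dominated by Opt8 (lead time 13≤14, unit cost 27≤29, capacity 710≥676).
Opt7: dominated by Opt1 (lead time 3≤4, unit cost 53≤59, capacity 436≥229).
Opt8: not dominated.
Opt9: not dominated.
Opt10: not dominated.
Opt11: not dominated (best unit cost).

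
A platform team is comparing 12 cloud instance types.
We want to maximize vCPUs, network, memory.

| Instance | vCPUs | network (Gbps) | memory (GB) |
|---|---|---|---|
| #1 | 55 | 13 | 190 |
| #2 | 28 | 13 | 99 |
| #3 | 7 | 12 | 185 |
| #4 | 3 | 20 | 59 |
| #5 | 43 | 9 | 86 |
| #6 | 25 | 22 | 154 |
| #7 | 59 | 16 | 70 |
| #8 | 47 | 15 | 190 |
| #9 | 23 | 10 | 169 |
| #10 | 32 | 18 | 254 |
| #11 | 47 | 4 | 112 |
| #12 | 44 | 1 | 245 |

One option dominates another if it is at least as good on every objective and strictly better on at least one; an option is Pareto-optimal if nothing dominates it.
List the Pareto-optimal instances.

#1, #6, #7, #8, #10, #12

#1: not dominated.
#2: dominated by #1 (vCPUs 55≥28, network 13≥13, memory 190≥99).
#3: dominated by #1 (vCPUs 55≥7, network 13≥12, memory 190≥185).
#4: dominated by #6 (vCPUs 25≥3, network 22≥20, memory 154≥59).
#5: dominated by #1 (vCPUs 55≥43, network 13≥9, memory 190≥86).
#6: not dominated (best network).
#7: not dominated (best vCPUs).
#8: not dominated.
#9: dominated by #1 (vCPUs 55≥23, network 13≥10, memory 190≥169).
#10: not dominated (best memory).
#11: dominated by #1 (vCPUs 55≥47, network 13≥4, memory 190≥112).
#12: not dominated.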